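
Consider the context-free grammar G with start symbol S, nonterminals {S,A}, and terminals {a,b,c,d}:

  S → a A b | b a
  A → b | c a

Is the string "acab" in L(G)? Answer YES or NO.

Convert to CNF:
  S -> T1 X3 | T2 T1
  A -> T0 T1 | b
  T0 -> c
  T1 -> a
  T2 -> b
  X3 -> A T2

CYK fill:
  T[0,0] 'a' = {T1}  orig:{}
  T[1,1] 'c' = {T0}  orig:{}
  T[2,2] 'a' = {T1}  orig:{}
  T[3,3] 'b' = {A,T2}  orig:{A}
  T[0,1] 'ac' = ∅
  T[1,2] 'ca' = {A}
  T[2,3] 'ab' = ∅
  T[0,2] 'aca' = ∅
  T[1,3] 'cab' = {X3}  orig:{}
  T[0,3] 'acab' = {S}

S ∈ T[0,3] ⇒ YES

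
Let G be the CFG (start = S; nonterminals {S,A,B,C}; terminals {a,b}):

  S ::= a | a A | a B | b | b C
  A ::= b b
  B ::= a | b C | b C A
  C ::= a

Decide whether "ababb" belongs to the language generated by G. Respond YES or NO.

Convert to CNF:
  S -> T0 C | T1 A | T1 B | a | b
  A -> T0 T0
  B -> T0 C | T0 X2 | a
  C -> a
  T0 -> b
  T1 -> a
  X2 -> C A

Fill CYK table bottom-up:
  T[0,0] 'a' = {B,C,S,T1}  orig:{B,C,S}
  T[1,1] 'b' = {S,T0}  orig:{S}
  T[2,2] 'a' = {B,C,S,T1}  orig:{B,C,S}
  T[3,3] 'b' = {S,T0}  orig:{S}
  T[4,4] 'b' = {S,T0}  orig:{S}
  T[0,1] 'ab' = ∅
  T[1,2] 'ba' = {B,S}
  T[2,3] 'ab' = ∅
  T[3,4] 'bb' = {A}
  T[0,2] 'aba' = {S}
  T[1,3] 'bab' = ∅
  T[2,4] 'abb' = {S,X2}  orig:{S}
  T[0,3] 'abab' = ∅
  T[1,4] 'babb' = {B}
  T[0,4] 'ababb' = {S}

S ∈ T[0,4] ⇒ YES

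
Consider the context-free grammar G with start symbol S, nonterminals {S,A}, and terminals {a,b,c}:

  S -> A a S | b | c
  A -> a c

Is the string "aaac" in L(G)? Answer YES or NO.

Convert to CNF:
  S -> A X2 | b | c
  A -> T0 T1
  T0 -> a
  T1 -> c
  X2 -> T0 S

Fill CYK table bottom-up:
  cell(0,0) a: {T0}  orig:{}
  cell(1,1) a: {T0}  orig:{}
  cell(2,2) a: {T0}  orig:{}
  cell(3,3) c: {S,T1}  orig:{S}
  cell(0,1) aa: ∅
  cell(1,2) aa: ∅
  cell(2,3) ac: {A,X2}  orig:{A}
  cell(0,2) aaa: ∅
  cell(1,3) aac: ∅
  cell(0,3) aaac: ∅

S ∉ T[0,3] ⇒ NO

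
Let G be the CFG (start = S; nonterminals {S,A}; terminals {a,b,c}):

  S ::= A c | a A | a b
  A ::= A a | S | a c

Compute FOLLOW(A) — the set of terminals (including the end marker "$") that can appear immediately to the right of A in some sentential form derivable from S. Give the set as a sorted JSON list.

FIRST sets, iterate to fixpoint:
[1]
  A via A→a c: +{a}
  S via S→A c: +{a}
  FIRST[S]={a}  FIRST[A]={a}
[2] done
  FIRST[S]={a}  FIRST[A]={a}

FOLLOW iteration:
seed FOLLOW(S) with $
[1]
  A→A a: FOLLOW(A) ⊇ FIRST(a) = {a}; new: +{a}
  A→S: FOLLOW(S) ⊇ FOLLOW(A) ⊇ {a}; new: +{a}
  S→A c: FOLLOW(A) ⊇ FIRST(c) = {c}; new: +{c}
  S→a A: FOLLOW(A) ⊇ FOLLOW(S) ⊇ {$,a}; new: +{$}
  S: {$,a}  A: {$,a,c}
[2]
  A→S: FOLLOW(S) ⊇ FOLLOW(A) ⊇ {$,a,c}; new: +{c}
  S: {$,a,c}  A: {$,a,c}
[3] (stable)
  S: {$,a,c}  A: {$,a,c}

FOLLOW(A) = ["$", "a", "c"]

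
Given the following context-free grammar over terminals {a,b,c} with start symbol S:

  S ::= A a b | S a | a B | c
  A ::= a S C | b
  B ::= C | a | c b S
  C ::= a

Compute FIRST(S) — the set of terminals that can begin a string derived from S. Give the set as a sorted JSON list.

FIRST iteration:
round 1:
  A via A→a S C: +{a}
  A via A→b: +{b}
  B via B→a: +{a}
  B via B→c b S: +{c}
  C via C→a: +{a}
  S via S→A a b: +{a,b}
  S via S→c: +{c}
  FIRST[S]={a,b,c}  FIRST[A]={a,b}  FIRST[B]={a,c}  FIRST[C]={a}
round 2: done
  FIRST[S]={a,b,c}  FIRST[A]={a,b}  FIRST[B]={a,c}  FIRST[C]={a}

FIRST(S) = ["a", "b", "c"]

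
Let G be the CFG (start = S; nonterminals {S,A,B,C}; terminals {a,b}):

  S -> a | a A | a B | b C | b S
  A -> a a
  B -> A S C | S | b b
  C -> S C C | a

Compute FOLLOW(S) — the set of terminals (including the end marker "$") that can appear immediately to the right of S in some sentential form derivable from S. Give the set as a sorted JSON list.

FIRST sets, iterate to fixpoint:
pass 1:
  A via A→a a: +{a}
  B via B→A S C: +{a}
  B via B→b b: +{b}
  C via C→a: +{a}
  S via S→a: +{a}
  S via S→b C: +{b}
  FIRST[S]={a,b}  FIRST[A]={a}  FIRST[B]={a,b}  FIRST[C]={a}
pass 2:
  C via C→S C C: +{b}
  FIRST[S]={a,b}  FIRST[A]={a}  FIRST[B]={a,b}  FIRST[C]={a,b}
pass 3: — fixpoint
  FIRST[S]={a,b}  FIRST[A]={a}  FIRST[B]={a,b}  FIRST[C]={a,b}

FOLLOW sets:
initialize: $ ∈ FOLLOW(S)
[1]
  B→A S C: FOLLOW(A) ⊇ FIRST(S) = {a,b}; new: +{a,b}
  B→A S C: FOLLOW(S) ⊇ FIRST(C) = {a,b}; new: +{a,b}
  C→S C C: FOLLOW(C) ⊇ FIRST(C) = {a,b}; new: +{a,b}
  S→a A: FOLLOW(A) ⊇ FOLLOW(S) ⊇ {$,a,b}; new: +{$}
  S→a B: FOLLOW(B) ⊇ FOLLOW(S) ⊇ {$,a,b}; new: +{$,a,b}
  S→b C: FOLLOW(C) ⊇ FOLLOW(S) ⊇ {$,a,b}; new: +{$}
  S: {$,a,b}  A: {$,a,b}  B: {$,a,b}  C: {$,a,b}
[2] done
  S: {$,a,b}  A: {$,a,b}  B: {$,a,b}  C: {$,a,b}

FOLLOW(S) = ["$", "a", "b"]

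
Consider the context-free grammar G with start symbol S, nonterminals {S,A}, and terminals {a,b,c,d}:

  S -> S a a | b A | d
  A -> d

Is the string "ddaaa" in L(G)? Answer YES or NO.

CNF form of G:
  S -> S X2 | T1 A | d
  A -> d
  T0 -> a
  T1 -> b
  X2 -> T0 T0

CYK fill:
  [0..0]={A,S}  "d"
  [1..1]={A,S}  "d"
  [2..2]={T0}  "a"  orig:{}
  [3..3]={T0}  "a"  orig:{}
  [4..4]={T0}  "a"  orig:{}
  [0..1]=∅  "dd"
  [1..2]=∅  "da"
  [2..3]={X2}  "aa"  orig:{}
  [3..4]={X2}  "aa"  orig:{}
  [0..2]=∅  "dda"
  [1..3]={S}  "daa"
  [2..4]=∅  "aaa"
  [0..3]=∅  "ddaa"
  [1..4]=∅  "daaa"
  [0..4]=∅  "ddaaa"

S ∉ T[0,4] ⇒ NO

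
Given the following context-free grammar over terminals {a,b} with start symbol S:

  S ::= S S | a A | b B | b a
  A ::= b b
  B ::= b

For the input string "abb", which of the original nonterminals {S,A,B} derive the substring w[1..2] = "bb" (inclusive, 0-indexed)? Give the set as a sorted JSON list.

Convert to CNF:
  S -> S S | T0 B | T0 T1 | T1 A
  A -> T0 T0
  B -> b
  T0 -> b
  T1 -> a

Fill CYK table bottom-up (cells [i..j] with 1 ≤ i ≤ j ≤ 2 only):
  [1..1]={B,T0}  "b"  orig:{B}
  [2..2]={B,T0}  "b"  orig:{B}
  [1..2]={A,S}  "bb"

Original NTs in T[1,2] deriving "bb": ["A", "S"]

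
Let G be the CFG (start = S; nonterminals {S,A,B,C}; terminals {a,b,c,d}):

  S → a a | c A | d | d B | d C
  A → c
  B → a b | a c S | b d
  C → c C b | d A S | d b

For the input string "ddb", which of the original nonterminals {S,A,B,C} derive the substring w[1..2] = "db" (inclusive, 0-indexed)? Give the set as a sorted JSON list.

CNF form of G:
  S -> T0 T0 | T2 A | T3 B | T3 C | d
  A -> c
  B -> T0 T1 | T0 X4 | T1 T3
  C -> T2 X5 | T3 T1 | T3 X6
  T0 -> a
  T1 -> b
  T2 -> c
  T3 -> d
  X4 -> T2 S
  X5 -> C T1
  X6 -> A S

CYK table (by increasing span) (cells [i..j] with 1 ≤ i ≤ j ≤ 2 only):
  [1..1]={S,T3}  "d"  orig:{S}
  [2..2]={T1}  "b"  orig:{}
  [1..2]={C}  "db"

Original NTs in T[1,2] deriving "db": ["C"]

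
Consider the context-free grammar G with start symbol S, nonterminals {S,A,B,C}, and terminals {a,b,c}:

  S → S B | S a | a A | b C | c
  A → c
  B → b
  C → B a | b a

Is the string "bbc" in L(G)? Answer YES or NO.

Convert to CNF:
  S -> S B | S T0 | T0 A | T1 C | c
  A -> c
  B -> b
  C -> B T0 | T1 T0
  T0 -> a
  T1 -> b

CYK fill:
  [0..0]={B,T1}  "b"  orig:{B}
  [1..1]={B,T1}  "b"  orig:{B}
  [2..2]={A,S}  "c"
  [0..1]=∅  "bb"
  [1..2]=∅  "bc"
  [0..2]=∅  "bbc"

S ∉ T[0,2] ⇒ NO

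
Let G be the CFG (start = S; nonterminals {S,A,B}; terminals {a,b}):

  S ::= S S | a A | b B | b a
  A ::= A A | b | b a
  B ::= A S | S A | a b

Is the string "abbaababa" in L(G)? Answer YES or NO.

Convert to CNF:
  S -> S S | T0 B | T0 T1 | T1 A
  A -> A A | T0 T1 | b
  B -> A S | S A | T1 T0
  T0 -> b
  T1 -> a

CYK fill:
  [0..0]={T1}  "a"  orig:{}
  [1..1]={A,T0}  "b"  orig:{A}
  [2..2]={A,T0}  "b"  orig:{A}
  [3..3]={T1}  "a"  orig:{}
  [4..4]={T1}  "a"  orig:{}
  [5..5]={A,T0}  "b"  orig:{A}
  [6..6]={T1}  "a"  orig:{}
  [7..7]={A,T0}  "b"  orig:{A}
  [8..8]={T1}  "a"  orig:{}
  [0..1]={B,S}  "ab"
  [1..2]={A}  "bb"
  [2..3]={A,S}  "ba"
  [3..4]=∅  "aa"
  [4..5]={B,S}  "ab"
  [5..6]={A,S}  "ba"
  [6..7]={B,S}  "ab"
  [7..8]={A,S}  "ba"
  [0..2]={B,S}  "abb"
  [1..3]={A,B}  "bba"
  [2..4]=∅  "baa"
  [3..5]=∅  "aab"
  [4..6]={S}  "aba"
  [5..7]={A,B,S}  "bab"
  [6..8]={S}  "aba"
  [0..3]={B,S}  "abba"
  [1..4]=∅  "bbaa"
  [2..5]={B,S}  "baab"
  [3..6]=∅  "aaba"
  [4..7]={B,S}  "abab"
  [5..8]={A,B,S}  "baba"
  [0..4]=∅  "abbaa"
  [1..5]={B,S}  "bbaab"
  [2..6]={B,S}  "baaba"
  [3..7]=∅  "aabab"
  [4..8]={B,S}  "ababa"
  [0..5]={S}  "abbaab"
  [1..6]={B,S}  "bbaaba"
  [2..7]={B,S}  "baabab"
  [3..8]=∅  "aababa"
  [0..6]={S}  "abbaaba"
  [1..7]={B,S}  "bbaabab"
  [2..8]={B,S}  "baababa"
  [0..7]={B,S}  "abbaabab"
  [1..8]={B,S}  "bbaababa"
  [0..8]={B,S}  "abbaababa"

S ∈ T[0,8] ⇒ YES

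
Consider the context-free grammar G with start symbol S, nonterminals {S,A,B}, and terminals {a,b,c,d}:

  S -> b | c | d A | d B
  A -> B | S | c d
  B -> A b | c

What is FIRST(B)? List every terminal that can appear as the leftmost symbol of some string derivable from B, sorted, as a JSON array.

Compute FIRST by fixpoint:
iter 1:
  A via A→c d: +{c}
  B via B→A b: +{c}
  S via S→b: +{b}
  S via S→c: +{c}
  S via S→d A: +{d}
  FIRST[S]={b,c,d}  FIRST[A]={c}  FIRST[B]={c}
iter 2:
  A via A→S: +{b,d}
  B via B→A b: +{b,d}
  FIRST[S]={b,c,d}  FIRST[A]={b,c,d}  FIRST[B]={b,c,d}
iter 3: (no change)
  FIRST[S]={b,c,d}  FIRST[A]={b,c,d}  FIRST[B]={b,c,d}

FIRST(B) = ["b", "c", "d"]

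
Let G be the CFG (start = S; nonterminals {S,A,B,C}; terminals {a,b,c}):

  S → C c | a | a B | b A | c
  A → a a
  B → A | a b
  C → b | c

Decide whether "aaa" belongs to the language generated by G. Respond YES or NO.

Convert to CNF:
  S -> C T2 | T0 B | T1 A | a | c
  A -> T0 T0
  B -> T0 T0 | T0 T1
  C -> b | c
  T0 -> a
  T1 -> b
  T2 -> c

Fill CYK table bottom-up:
  cell(0,0) a: {S,T0}  orig:{S}
  cell(1,1) a: {S,T0}  orig:{S}
  cell(2,2) a: {S,T0}  orig:{S}
  cell(0,1) aa: {A,B}
  cell(1,2) aa: {A,B}
  cell(0,2) aaa: {S}

S ∈ T[0,2] ⇒ YES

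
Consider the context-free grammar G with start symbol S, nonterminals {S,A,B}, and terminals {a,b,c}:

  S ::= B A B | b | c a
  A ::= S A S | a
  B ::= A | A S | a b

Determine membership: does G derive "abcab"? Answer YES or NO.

CNF form of G:
  S -> B X5 | T2 T0 | b
  A -> S X3 | a
  B -> A S | S X4 | T0 T1 | a
  T0 -> a
  T1 -> b
  T2 -> c
  X3 -> A S
  X4 -> A S
  X5 -> A B

CYK table (by increasing span):
  [0..0]={A,B,T0}  "a"  orig:{A,B}
  [1..1]={S,T1}  "b"  orig:{S}
  [2..2]={T2}  "c"  orig:{}
  [3..3]={A,B,T0}  "a"  orig:{A,B}
  [4..4]={S,T1}  "b"  orig:{S}
  [0..1]={B,X3,X4}  "ab"  orig:{B}
  [1..2]=∅  "bc"
  [2..3]={S}  "ca"
  [3..4]={B,X3,X4}  "ab"  orig:{B}
  [0..2]=∅  "abc"
  [1..3]=∅  "bca"
  [2..4]=∅  "cab"
  [0..3]=∅  "abca"
  [1..4]=∅  "bcab"
  [0..4]=∅  "abcab"

S ∉ T[0,4] ⇒ NO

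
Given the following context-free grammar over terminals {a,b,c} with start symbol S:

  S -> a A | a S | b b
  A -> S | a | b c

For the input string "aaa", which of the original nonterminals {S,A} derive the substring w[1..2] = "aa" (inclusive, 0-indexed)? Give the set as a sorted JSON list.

CNF form of G:
  S -> T0 A | T0 S | T1 T1
  A -> T0 A | T0 S | T1 T1 | T1 T2 | a
  T0 -> a
  T1 -> b
  T2 -> c

Fill CYK table bottom-up — only the sub-triangle for w[1..2]:
  cell(1,1) a: {A,T0}  orig:{A}
  cell(2,2) a: {A,T0}  orig:{A}
  cell(1,2) aa: {A,S}

Original NTs in T[1,2] deriving "aa": ["A", "S"]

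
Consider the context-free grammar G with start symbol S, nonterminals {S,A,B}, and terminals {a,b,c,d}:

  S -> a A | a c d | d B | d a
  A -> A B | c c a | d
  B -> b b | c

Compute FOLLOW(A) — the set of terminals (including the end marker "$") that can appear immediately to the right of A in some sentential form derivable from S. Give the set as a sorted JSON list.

FIRST sets, iterate to fixpoint:
pass 1:
  A via A→c c a: +{c}
  A via A→d: +{d}
  B via B→b b: +{b}
  B via B→c: +{c}
  S via S→a A: +{a}
  S via S→d B: +{d}
  FIRST[S]={a,d}  FIRST[A]={c,d}  FIRST[B]={b,c}
pass 2: (stable)
  FIRST[S]={a,d}  FIRST[A]={c,d}  FIRST[B]={b,c}

FOLLOW sets:
initialize: $ ∈ FOLLOW(S)
pass 1:
  A→A B: FOLLOW(A) ⊇ FIRST(B) = {b,c}; new: +{b,c}
  A→A B: FOLLOW(B) ⊇ FOLLOW(A) ⊇ {b,c}; new: +{b,c}
  S→a A: FOLLOW(A) ⊇ FOLLOW(S) ⊇ {$}; new: +{$}
  S→d B: FOLLOW(B) ⊇ FOLLOW(S) ⊇ {$}; new: +{$}
  FOLLOW(S)={$}  FOLLOW(A)={$,b,c}  FOLLOW(B)={$,b,c}
pass 2: (no change)
  FOLLOW(S)={$}  FOLLOW(A)={$,b,c}  FOLLOW(B)={$,b,c}

FOLLOW(A) = ["$", "b", "c"]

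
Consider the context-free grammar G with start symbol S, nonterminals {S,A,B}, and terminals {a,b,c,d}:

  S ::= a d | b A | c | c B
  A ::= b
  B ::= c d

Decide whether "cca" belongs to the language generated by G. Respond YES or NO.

CNF form of G:
  S -> T0 B | T2 T1 | T3 A | c
  A -> b
  B -> T0 T1
  T0 -> c
  T1 -> d
  T2 -> a
  T3 -> b

CYK fill:
  T[0,0] 'c' = {S,T0}  orig:{S}
  T[1,1] 'c' = {S,T0}  orig:{S}
  T[2,2] 'a' = {T2}  orig:{}
  T[0,1] 'cc' = ∅
  T[1,2] 'ca' = ∅
  T[0,2] 'cca' = ∅

S ∉ T[0,2] ⇒ NO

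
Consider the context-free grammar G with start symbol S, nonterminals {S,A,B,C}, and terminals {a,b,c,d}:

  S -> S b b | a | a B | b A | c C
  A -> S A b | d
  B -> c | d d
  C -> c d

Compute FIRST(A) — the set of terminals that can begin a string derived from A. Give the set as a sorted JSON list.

Compute FIRST by fixpoint:
iter 1:
  A via A→d: +{d}
  B via B→c: +{c}
  B via B→d d: +{d}
  C via C→c d: +{c}
  S via S→a: +{a}
  S via S→b A: +{b}
  S via S→c C: +{c}
  FIRST[S]={a,b,c}  FIRST[A]={d}  FIRST[B]={c,d}  FIRST[C]={c}
iter 2:
  A via A→S A b: +{a,b,c}
  FIRST[S]={a,b,c}  FIRST[A]={a,b,c,d}  FIRST[B]={c,d}  FIRST[C]={c}
iter 3: (stable)
  FIRST[S]={a,b,c}  FIRST[A]={a,b,c,d}  FIRST[B]={c,d}  FIRST[C]={c}

FIRST(A) = ["a", "b", "c", "d"]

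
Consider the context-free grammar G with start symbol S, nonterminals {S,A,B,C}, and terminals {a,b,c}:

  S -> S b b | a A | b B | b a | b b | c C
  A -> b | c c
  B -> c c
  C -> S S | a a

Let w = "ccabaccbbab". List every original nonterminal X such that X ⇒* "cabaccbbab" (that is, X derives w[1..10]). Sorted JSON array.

Convert to CNF:
  S -> S X3 | T0 C | T1 A | T2 B | T2 T1 | T2 T2
  A -> T0 T0 | b
  B -> T0 T0
  C -> S S | T1 T1
  T0 -> c
  T1 -> a
  T2 -> b
  X3 -> T2 T2

CYK fill (cells [i..j] with 1 ≤ i ≤ j ≤ 10 only):
  T[1,1] 'c' = {T0}  orig:{}
  T[2,2] 'a' = {T1}  orig:{}
  T[3,3] 'b' = {A,T2}  orig:{A}
  T[4,4] 'a' = {T1}  orig:{}
  T[5,5] 'c' = {T0}  orig:{}
  T[6,6] 'c' = {T0}  orig:{}
  T[7,7] 'b' = {A,T2}  orig:{A}
  T[8,8] 'b' = {A,T2}  orig:{A}
  T[9,9] 'a' = {T1}  orig:{}
  T[10,10] 'b' = {A,T2}  orig:{A}
  T[1,2] 'ca' = ∅
  T[2,3] 'ab' = {S}
  T[3,4] 'ba' = {S}
  T[4,5] 'ac' = ∅
  T[5,6] 'cc' = {A,B}
  T[6,7] 'cb' = ∅
  T[7,8] 'bb' = {S,X3}  orig:{S}
  T[8,9] 'ba' = {S}
  T[9,10] 'ab' = {S}
  T[1,3] 'cab' = ∅
  T[2,4] 'aba' = ∅
  T[3,5] 'bac' = ∅
  T[4,6] 'acc' = {S}
  T[5,7] 'ccb' = ∅
  T[6,8] 'cbb' = ∅
  T[7,9] 'bba' = ∅
  T[8,10] 'bab' = ∅
  T[1,4] 'caba' = ∅
  T[2,5] 'abac' = ∅
  T[3,6] 'bacc' = ∅
  T[4,7] 'accb' = ∅
  T[5,8] 'ccbb' = ∅
  T[6,9] 'cbba' = ∅
  T[7,10] 'bbab' = {C}
  T[1,5] 'cabac' = ∅
  T[2,6] 'abacc' = {C}
  T[3,7] 'baccb' = ∅
  T[4,8] 'accbb' = {C,S}
  T[5,9] 'ccbba' = ∅
  T[6,10] 'cbbab' = {S}
  T[1,6] 'cabacc' = {S}
  T[2,7] 'abaccb' = ∅
  T[3,8] 'baccbb' = ∅
  T[4,9] 'accbba' = ∅
  T[5,10] 'ccbbab' = ∅
  T[1,7] 'cabaccb' = ∅
  T[2,8] 'abaccbb' = {C}
  T[3,9] 'baccbba' = ∅
  T[4,10] 'accbbab' = {C}
  T[1,8] 'cabaccbb' = {C,S}
  T[2,9] 'abaccbba' = ∅
  T[3,10] 'baccbbab' = ∅
  T[1,9] 'cabaccbba' = ∅
  T[2,10] 'abaccbbab' = ∅
  T[1,10] 'cabaccbbab' = {C}

Original NTs in T[1,10] deriving "cabaccbbab": ["C"]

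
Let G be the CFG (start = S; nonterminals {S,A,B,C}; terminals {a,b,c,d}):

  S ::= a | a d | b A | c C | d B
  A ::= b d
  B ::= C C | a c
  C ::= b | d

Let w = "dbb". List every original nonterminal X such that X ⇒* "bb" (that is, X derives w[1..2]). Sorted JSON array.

CNF form of G:
  S -> T0 A | T1 B | T2 T1 | T3 C | a
  A -> T0 T1
  B -> C C | T2 T3
  C -> b | d
  T0 -> b
  T1 -> d
  T2 -> a
  T3 -> c

CYK table (by increasing span), restricted to cells inside w[1..2]:
  T[1,1] 'b' = {C,T0}  orig:{C}
  T[2,2] 'b' = {C,T0}  orig:{C}
  T[1,2] 'bb' = {B}

Original NTs in T[1,2] deriving "bb": ["B"]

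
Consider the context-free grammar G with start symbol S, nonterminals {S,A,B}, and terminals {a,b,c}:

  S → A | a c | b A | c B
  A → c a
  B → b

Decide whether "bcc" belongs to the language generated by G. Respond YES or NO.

Convert to CNF:
  S -> T0 B | T0 T1 | T1 T0 | T2 A
  A -> T0 T1
  B -> b
  T0 -> c
  T1 -> a
  T2 -> b

CYK table (by increasing span):
  cell(0,0) b: {B,T2}  orig:{B}
  cell(1,1) c: {T0}  orig:{}
  cell(2,2) c: {T0}  orig:{}
  cell(0,1) bc: ∅
  cell(1,2) cc: ∅
  cell(0,2) bcc: ∅

S ∉ T[0,2] ⇒ NO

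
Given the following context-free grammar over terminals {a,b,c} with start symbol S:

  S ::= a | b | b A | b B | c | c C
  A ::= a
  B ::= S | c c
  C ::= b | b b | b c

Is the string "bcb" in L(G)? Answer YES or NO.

CNF form of G:
  S -> T0 A | T0 B | T1 C | a | b | c
  A -> a
  B -> T0 A | T0 B | T1 C | T1 T1 | a | b | c
  C -> T0 T0 | T0 T1 | b
  T0 -> b
  T1 -> c

CYK fill:
  T[0,0] 'b' = {B,C,S,T0}  orig:{B,C,S}
  T[1,1] 'c' = {B,S,T1}  orig:{B,S}
  T[2,2] 'b' = {B,C,S,T0}  orig:{B,C,S}
  T[0,1] 'bc' = {B,C,S}
  T[1,2] 'cb' = {B,S}
  T[0,2] 'bcb' = {B,S}

S ∈ T[0,2] ⇒ YES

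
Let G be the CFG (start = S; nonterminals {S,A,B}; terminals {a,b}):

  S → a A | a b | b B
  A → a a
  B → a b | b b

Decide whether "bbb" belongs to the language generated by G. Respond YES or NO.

CNF form of G:
  S -> T0 A | T0 T1 | T1 B
  A -> T0 T0
  B -> T0 T1 | T1 T1
  T0 -> a
  T1 -> b

Fill CYK table bottom-up:
  [0..0]={T1}  "b"  orig:{}
  [1..1]={T1}  "b"  orig:{}
  [2..2]={T1}  "b"  orig:{}
  [0..1]={B}  "bb"
  [1..2]={B}  "bb"
  [0..2]={S}  "bbb"

S ∈ T[0,2] ⇒ YES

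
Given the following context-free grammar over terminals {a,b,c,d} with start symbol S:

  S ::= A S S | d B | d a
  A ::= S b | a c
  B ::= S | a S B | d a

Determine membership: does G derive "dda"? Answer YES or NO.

Convert to CNF:
  S -> A X6 | T3 B | T3 T1
  A -> S T0 | T1 T2
  B -> A X4 | T1 X5 | T3 B | T3 T1
  T0 -> b
  T1 -> a
  T2 -> c
  T3 -> d
  X4 -> S S
  X5 -> S B
  X6 -> S S

Fill CYK table bottom-up:
  [0..0]={T3}  "d"  orig:{}
  [1..1]={T3}  "d"  orig:{}
  [2..2]={T1}  "a"  orig:{}
  [0..1]=∅  "dd"
  [1..2]={B,S}  "da"
  [0..2]={B,S}  "dda"

S ∈ T[0,2] ⇒ YES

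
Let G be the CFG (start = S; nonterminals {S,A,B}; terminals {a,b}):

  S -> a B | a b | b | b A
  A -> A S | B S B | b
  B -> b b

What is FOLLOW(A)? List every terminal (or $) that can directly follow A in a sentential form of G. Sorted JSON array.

Compute FIRST by fixpoint:
iter 1:
  A via A→b: +{b}
  B via B→b b: +{b}
  S via S→a B: +{a}
  S via S→b: +{b}
  FIRST(S)={a,b}  FIRST(A)={b}  FIRST(B)={b}
iter 2: (no change)
  FIRST(S)={a,b}  FIRST(A)={b}  FIRST(B)={b}

FOLLOW iteration:
initialize: $ ∈ FOLLOW(S)
round 1:
  A→A S: FOLLOW(A) ⊇ FIRST(S) = {a,b}; new: +{a,b}
  A→A S: FOLLOW(S) ⊇ FOLLOW(A) ⊇ {a,b}; new: +{a,b}
  A→B S B: FOLLOW(B) ⊇ FIRST(S) = {a,b}; new: +{a,b}
  S→a B: FOLLOW(B) ⊇ FOLLOW(S) ⊇ {$,a,b}; new: +{$}
  S→b A: FOLLOW(A) ⊇ FOLLOW(S) ⊇ {$,a,b}; new: +{$}
  S: {$,a,b}  A: {$,a,b}  B: {$,a,b}
round 2: (stable)
  S: {$,a,b}  A: {$,a,b}  B: {$,a,b}

FOLLOW(A) = ["$", "a", "b"]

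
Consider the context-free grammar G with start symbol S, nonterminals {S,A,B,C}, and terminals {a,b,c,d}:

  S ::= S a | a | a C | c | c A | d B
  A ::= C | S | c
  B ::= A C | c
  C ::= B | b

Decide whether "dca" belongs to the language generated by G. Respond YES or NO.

Convert to CNF:
  S -> S T0 | T0 C | T1 A | T2 B | a | c
  A -> A C | S T0 | T0 C | T1 A | T2 B | a | b | c
  B -> A C | c
  C -> A C | b | c
  T0 -> a
  T1 -> c
  T2 -> d

CYK table (by increasing span):
  T[0,0] 'd' = {T2}  orig:{}
  T[1,1] 'c' = {A,B,C,S,T1}  orig:{A,B,C,S}
  T[2,2] 'a' = {A,S,T0}  orig:{A,S}
  T[0,1] 'dc' = {A,S}
  T[1,2] 'ca' = {A,S}
  T[0,2] 'dca' = {A,S}

S ∈ T[0,2] ⇒ YES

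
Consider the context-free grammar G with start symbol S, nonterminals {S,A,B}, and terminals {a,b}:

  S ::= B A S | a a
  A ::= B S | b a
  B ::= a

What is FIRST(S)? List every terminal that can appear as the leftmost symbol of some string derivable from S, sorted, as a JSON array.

FIRST sets, iterate to fixpoint:
round 1:
  A via A→b a: +{b}
  B via B→a: +{a}
  S via S→B A S: +{a}
  S: {a}  A: {b}  B: {a}
round 2:
  A via A→B S: +{a}
  S: {a}  A: {a,b}  B: {a}
round 3: (stable)
  S: {a}  A: {a,b}  B: {a}

FIRST(S) = ["a"]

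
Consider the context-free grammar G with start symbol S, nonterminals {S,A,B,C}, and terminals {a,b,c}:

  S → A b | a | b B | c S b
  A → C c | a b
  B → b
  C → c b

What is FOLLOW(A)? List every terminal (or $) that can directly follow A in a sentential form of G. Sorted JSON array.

FIRST sets, iterate to fixpoint:
round 1:
  A via A→a b: +{a}
  B via B→b: +{b}
  C via C→c b: +{c}
  S via S→A b: +{a}
  S via S→b B: +{b}
  S via S→c S b: +{c}
  S: {a,b,c}  A: {a}  B: {b}  C: {c}
round 2:
  A via A→C c: +{c}
  S: {a,b,c}  A: {a,c}  B: {b}  C: {c}
round 3: — fixpoint
  S: {a,b,c}  A: {a,c}  B: {b}  C: {c}

Compute FOLLOW by fixpoint:
initialize: $ ∈ FOLLOW(S)
iter 1:
  A→C c: FOLLOW(C) ⊇ FIRST(c) = {c}; new: +{c}
  S→A b: FOLLOW(A) ⊇ FIRST(b) = {b}; new: +{b}
  S→b B: FOLLOW(B) ⊇ FOLLOW(S) ⊇ {$}; new: +{$}
  S→c S b: FOLLOW(S) ⊇ FIRST(b) = {b}; new: +{b}
  FOLLOW(S)={$,b}  FOLLOW(A)={b}  FOLLOW(B)={$}  FOLLOW(C)={c}
iter 2:
  S→b B: FOLLOW(B) ⊇ FOLLOW(S) ⊇ {$,b}; new: +{b}
  FOLLOW(S)={$,b}  FOLLOW(A)={b}  FOLLOW(B)={$,b}  FOLLOW(C)={c}
iter 3: (no change)
  FOLLOW(S)={$,b}  FOLLOW(A)={b}  FOLLOW(B)={$,b}  FOLLOW(C)={c}

FOLLOW(A) = ["b"]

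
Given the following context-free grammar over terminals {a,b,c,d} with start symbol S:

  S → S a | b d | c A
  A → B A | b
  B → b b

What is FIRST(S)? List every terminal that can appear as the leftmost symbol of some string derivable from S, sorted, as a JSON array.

Compute FIRST by fixpoint:
pass 1:
  A via A→b: +{b}
  B via B→b b: +{b}
  S via S→b d: +{b}
  S via S→c A: +{c}
  FIRST(S)={b,c}  FIRST(A)={b}  FIRST(B)={b}
pass 2: (no change)
  FIRST(S)={b,c}  FIRST(A)={b}  FIRST(B)={b}

FIRST(S) = ["b", "c"]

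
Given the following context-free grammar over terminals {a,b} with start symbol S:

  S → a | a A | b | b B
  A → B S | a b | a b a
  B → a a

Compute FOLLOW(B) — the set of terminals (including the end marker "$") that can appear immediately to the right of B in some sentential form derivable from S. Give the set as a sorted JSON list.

Compute FIRST by fixpoint:
iter 1:
  A via A→a b: +{a}
  B via B→a a: +{a}
  S via S→a: +{a}
  S via S→b: +{b}
  FIRST(S)={a,b}  FIRST(A)={a}  FIRST(B)={a}
iter 2: — fixpoint
  FIRST(S)={a,b}  FIRST(A)={a}  FIRST(B)={a}

FOLLOW sets:
seed FOLLOW(S) with $
[1]
  A→B S: FOLLOW(B) ⊇ FIRST(S) = {a,b}; new: +{a,b}
  S→a A: FOLLOW(A) ⊇ FOLLOW(S) ⊇ {$}; new: +{$}
  S→b B: FOLLOW(B) ⊇ FOLLOW(S) ⊇ {$}; new: +{$}
  FOLLOW[S]={$}  FOLLOW[A]={$}  FOLLOW[B]={$,a,b}
[2] (stable)
  FOLLOW[S]={$}  FOLLOW[A]={$}  FOLLOW[B]={$,a,b}

FOLLOW(B) = ["$", "a", "b"]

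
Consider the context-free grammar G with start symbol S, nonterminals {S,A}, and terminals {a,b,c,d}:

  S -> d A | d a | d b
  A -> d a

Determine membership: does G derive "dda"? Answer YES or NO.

Convert to CNF:
  S -> T0 A | T0 T1 | T0 T2
  A -> T0 T1
  T0 -> d
  T1 -> a
  T2 -> b

Fill CYK table bottom-up:
  [0..0]={T0}  "d"  orig:{}
  [1..1]={T0}  "d"  orig:{}
  [2..2]={T1}  "a"  orig:{}
  [0..1]=∅  "dd"
  [1..2]={A,S}  "da"
  [0..2]={S}  "dda"

S ∈ T[0,2] ⇒ YES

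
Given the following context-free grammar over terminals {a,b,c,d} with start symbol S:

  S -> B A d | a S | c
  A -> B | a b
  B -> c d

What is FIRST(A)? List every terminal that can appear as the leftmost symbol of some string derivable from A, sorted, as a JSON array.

Compute FIRST by fixpoint:
round 1:
  A via A→a b: +{a}
  B via B→c d: +{c}
  S via S→B A d: +{c}
  S via S→a S: +{a}
  FIRST(S)={a,c}  FIRST(A)={a}  FIRST(B)={c}
round 2:
  A via A→B: +{c}
  FIRST(S)={a,c}  FIRST(A)={a,c}  FIRST(B)={c}
round 3: done
  FIRST(S)={a,c}  FIRST(A)={a,c}  FIRST(B)={c}

FIRST(A) = ["a", "c"]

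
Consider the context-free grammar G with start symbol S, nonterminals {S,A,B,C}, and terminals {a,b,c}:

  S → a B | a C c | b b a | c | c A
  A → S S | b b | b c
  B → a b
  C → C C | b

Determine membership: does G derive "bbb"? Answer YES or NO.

CNF form of G:
  S -> T0 X4 | T1 A | T2 B | T2 X3 | c
  A -> S S | T0 T0 | T0 T1
  B -> T2 T0
  C -> C C | b
  T0 -> b
  T1 -> c
  T2 -> a
  X3 -> C T1
  X4 -> T0 T2

Fill CYK table bottom-up:
  [0..0]={C,T0}  "b"  orig:{C}
  [1..1]={C,T0}  "b"  orig:{C}
  [2..2]={C,T0}  "b"  orig:{C}
  [0..1]={A,C}  "bb"
  [1..2]={A,C}  "bb"
  [0..2]={C}  "bbb"

S ∉ T[0,2] ⇒ NO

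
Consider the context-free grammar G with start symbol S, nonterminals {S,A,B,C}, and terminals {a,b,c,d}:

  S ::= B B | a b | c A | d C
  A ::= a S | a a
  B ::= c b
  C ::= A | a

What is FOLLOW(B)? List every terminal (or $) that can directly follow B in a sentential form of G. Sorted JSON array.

Compute FIRST by fixpoint:
[1]
  A via A→a S: +{a}
  B via B→c b: +{c}
  C via C→A: +{a}
  S via S→B B: +{c}
  S via S→a b: +{a}
  S via S→d C: +{d}
  FIRST(S)={a,c,d}  FIRST(A)={a}  FIRST(B)={c}  FIRST(C)={a}
[2] done
  FIRST(S)={a,c,d}  FIRST(A)={a}  FIRST(B)={c}  FIRST(C)={a}

FOLLOW iteration:
initialize: $ ∈ FOLLOW(S)
pass 1:
  S→B B: FOLLOW(B) ⊇ FIRST(B) = {c}; new: +{c}
  S→B B: FOLLOW(B) ⊇ FOLLOW(S) ⊇ {$}; new: +{$}
  S→c A: FOLLOW(A) ⊇ FOLLOW(S) ⊇ {$}; new: +{$}
  S→d C: FOLLOW(C) ⊇ FOLLOW(S) ⊇ {$}; new: +{$}
  FOLLOW(S)={$}  FOLLOW(A)={$}  FOLLOW(B)={$,c}  FOLLOW(C)={$}
pass 2: (stable)
  FOLLOW(S)={$}  FOLLOW(A)={$}  FOLLOW(B)={$,c}  FOLLOW(C)={$}

FOLLOW(B) = ["$", "c"]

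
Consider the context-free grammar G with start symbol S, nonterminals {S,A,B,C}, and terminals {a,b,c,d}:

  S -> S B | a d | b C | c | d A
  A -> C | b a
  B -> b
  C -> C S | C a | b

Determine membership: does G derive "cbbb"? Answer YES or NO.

Convert to CNF:
  S -> S B | T0 T2 | T1 C | T2 A | c
  A -> C S | C T0 | T1 T0 | b
  B -> b
  C -> C S | C T0 | b
  T0 -> a
  T1 -> b
  T2 -> d

Fill CYK table bottom-up:
  T[0,0] 'c' = {S}
  T[1,1] 'b' = {A,B,C,T1}  orig:{A,B,C}
  T[2,2] 'b' = {A,B,C,T1}  orig:{A,B,C}
  T[3,3] 'b' = {A,B,C,T1}  orig:{A,B,C}
  T[0,1] 'cb' = {S}
  T[1,2] 'bb' = {S}
  T[2,3] 'bb' = {S}
  T[0,2] 'cbb' = {S}
  T[1,3] 'bbb' = {A,C,S}
  T[0,3] 'cbbb' = {S}

S ∈ T[0,3] ⇒ YES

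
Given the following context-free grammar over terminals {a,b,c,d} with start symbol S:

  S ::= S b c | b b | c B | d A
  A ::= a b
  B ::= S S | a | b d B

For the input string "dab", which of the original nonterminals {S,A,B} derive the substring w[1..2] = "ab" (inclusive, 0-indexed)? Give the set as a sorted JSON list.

CNF form of G:
  S -> S X5 | T1 T1 | T2 A | T3 B
  A -> T0 T1
  B -> S S | T1 X4 | a
  T0 -> a
  T1 -> b
  T2 -> d
  T3 -> c
  X4 -> T2 B
  X5 -> T1 T3

CYK fill — only the sub-triangle for w[1..2]:
  [1..1]={B,T0}  "a"  orig:{B}
  [2..2]={T1}  "b"  orig:{}
  [1..2]={A}  "ab"

Original NTs in T[1,2] deriving "ab": ["A"]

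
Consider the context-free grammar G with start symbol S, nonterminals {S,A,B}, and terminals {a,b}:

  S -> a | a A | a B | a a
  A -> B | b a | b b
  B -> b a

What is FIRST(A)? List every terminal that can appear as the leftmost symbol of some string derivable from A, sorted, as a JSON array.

Compute FIRST by fixpoint:
[1]
  A via A→b a: +{b}
  B via B→b a: +{b}
  S via S→a: +{a}
  FIRST(S)={a}  FIRST(A)={b}  FIRST(B)={b}
[2] (no change)
  FIRST(S)={a}  FIRST(A)={b}  FIRST(B)={b}

FIRST(A) = ["b"]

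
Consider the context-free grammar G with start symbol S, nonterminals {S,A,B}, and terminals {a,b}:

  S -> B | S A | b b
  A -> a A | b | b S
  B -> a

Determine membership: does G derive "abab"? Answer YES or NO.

Convert to CNF:
  S -> S A | T1 T1 | a
  A -> T0 A | T1 S | b
  B -> a
  T0 -> a
  T1 -> b

CYK table (by increasing span):
  cell(0,0) a: {B,S,T0}  orig:{B,S}
  cell(1,1) b: {A,T1}  orig:{A}
  cell(2,2) a: {B,S,T0}  orig:{B,S}
  cell(3,3) b: {A,T1}  orig:{A}
  cell(0,1) ab: {A,S}
  cell(1,2) ba: {A}
  cell(2,3) ab: {A,S}
  cell(0,2) aba: {A,S}
  cell(1,3) bab: {A}
  cell(0,3) abab: {A,S}

S ∈ T[0,3] ⇒ YES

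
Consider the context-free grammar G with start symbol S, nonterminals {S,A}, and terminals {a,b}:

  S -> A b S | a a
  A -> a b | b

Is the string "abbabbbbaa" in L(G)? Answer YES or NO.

Convert to CNF:
  S -> A X2 | T0 T0
  A -> T0 T1 | b
  T0 -> a
  T1 -> b
  X2 -> T1 S

CYK table (by increasing span):
  [0..0]={T0}  "a"  orig:{}
  [1..1]={A,T1}  "b"  orig:{A}
  [2..2]={A,T1}  "b"  orig:{A}
  [3..3]={T0}  "a"  orig:{}
  [4..4]={A,T1}  "b"  orig:{A}
  [5..5]={A,T1}  "b"  orig:{A}
  [6..6]={A,T1}  "b"  orig:{A}
  [7..7]={A,T1}  "b"  orig:{A}
  [8..8]={T0}  "a"  orig:{}
  [9..9]={T0}  "a"  orig:{}
  [0..1]={A}  "ab"
  [1..2]=∅  "bb"
  [2..3]=∅  "ba"
  [3..4]={A}  "ab"
  [4..5]=∅  "bb"
  [5..6]=∅  "bb"
  [6..7]=∅  "bb"
  [7..8]=∅  "ba"
  [8..9]={S}  "aa"
  [0..2]=∅  "abb"
  [1..3]=∅  "bba"
  [2..4]=∅  "bab"
  [3..5]=∅  "abb"
  [4..6]=∅  "bbb"
  [5..7]=∅  "bbb"
  [6..8]=∅  "bba"
  [7..9]={X2}  "baa"  orig:{}
  [0..3]=∅  "abba"
  [1..4]=∅  "bbab"
  [2..5]=∅  "babb"
  [3..6]=∅  "abbb"
  [4..7]=∅  "bbbb"
  [5..8]=∅  "bbba"
  [6..9]={S}  "bbaa"
  [0..4]=∅  "abbab"
  [1..5]=∅  "bbabb"
  [2..6]=∅  "babbb"
  [3..7]=∅  "abbbb"
  [4..8]=∅  "bbbba"
  [5..9]={X2}  "bbbaa"  orig:{}
  [0..5]=∅  "abbabb"
  [1..6]=∅  "bbabbb"
  [2..7]=∅  "babbbb"
  [3..8]=∅  "abbbba"
  [4..9]={S}  "bbbbaa"
  [0..6]=∅  "abbabbb"
  [1..7]=∅  "bbabbbb"
  [2..8]=∅  "babbbba"
  [3..9]={S}  "abbbbaa"
  [0..7]=∅  "abbabbbb"
  [1..8]=∅  "bbabbbba"
  [2..9]={X2}  "babbbbaa"  orig:{}
  [0..8]=∅  "abbabbbba"
  [1..9]={S}  "bbabbbbaa"
  [0..9]={S}  "abbabbbbaa"

S ∈ T[0,9] ⇒ YES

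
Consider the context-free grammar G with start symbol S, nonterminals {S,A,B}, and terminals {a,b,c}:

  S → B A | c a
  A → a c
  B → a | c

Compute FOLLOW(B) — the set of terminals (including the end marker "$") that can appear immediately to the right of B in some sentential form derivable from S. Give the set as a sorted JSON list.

FIRST sets, iterate to fixpoint:
iter 1:
  A via A→a c: +{a}
  B via B→a: +{a}
  B via B→c: +{c}
  S via S→B A: +{a,c}
  FIRST[S]={a,c}  FIRST[A]={a}  FIRST[B]={a,c}
iter 2: (stable)
  FIRST[S]={a,c}  FIRST[A]={a}  FIRST[B]={a,c}

Compute FOLLOW by fixpoint:
initialize: $ ∈ FOLLOW(S)
pass 1:
  S→B A: FOLLOW(B) ⊇ FIRST(A) = {a}; new: +{a}
  S→B A: FOLLOW(A) ⊇ FOLLOW(S) ⊇ {$}; new: +{$}
  FOLLOW(S)={$}  FOLLOW(A)={$}  FOLLOW(B)={a}
pass 2: done
  FOLLOW(S)={$}  FOLLOW(A)={$}  FOLLOW(B)={a}

FOLLOW(B) = ["a"]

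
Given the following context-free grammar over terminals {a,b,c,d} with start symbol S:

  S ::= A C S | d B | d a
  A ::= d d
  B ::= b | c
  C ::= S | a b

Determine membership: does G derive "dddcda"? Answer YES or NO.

Convert to CNF:
  S -> A X4 | T0 B | T0 T1
  A -> T0 T0
  B -> b | c
  C -> A X3 | T0 B | T0 T1 | T1 T2
  T0 -> d
  T1 -> a
  T2 -> b
  X3 -> C S
  X4 -> C S

CYK fill:
  [0..0]={T0}  "d"  orig:{}
  [1..1]={T0}  "d"  orig:{}
  [2..2]={T0}  "d"  orig:{}
  [3..3]={B}  "c"
  [4..4]={T0}  "d"  orig:{}
  [5..5]={T1}  "a"  orig:{}
  [0..1]={A}  "dd"
  [1..2]={A}  "dd"
  [2..3]={C,S}  "dc"
  [3..4]=∅  "cd"
  [4..5]={C,S}  "da"
  [0..2]=∅  "ddd"
  [1..3]=∅  "ddc"
  [2..4]=∅  "dcd"
  [3..5]=∅  "cda"
  [0..3]=∅  "dddc"
  [1..4]=∅  "ddcd"
  [2..5]={X3,X4}  "dcda"  orig:{}
  [0..4]=∅  "dddcd"
  [1..5]=∅  "ddcda"
  [0..5]={C,S}  "dddcda"

S ∈ T[0,5] ⇒ YES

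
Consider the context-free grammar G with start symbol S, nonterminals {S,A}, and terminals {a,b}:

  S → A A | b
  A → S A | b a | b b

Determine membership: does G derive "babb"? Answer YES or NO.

Convert to CNF:
  S -> A A | b
  A -> S A | T0 T0 | T0 T1
  T0 -> b
  T1 -> a

CYK table (by increasing span):
  cell(0,0) b: {S,T0}  orig:{S}
  cell(1,1) a: {T1}  orig:{}
  cell(2,2) b: {S,T0}  orig:{S}
  cell(3,3) b: {S,T0}  orig:{S}
  cell(0,1) ba: {A}
  cell(1,2) ab: ∅
  cell(2,3) bb: {A}
  cell(0,2) bab: ∅
  cell(1,3) abb: ∅
  cell(0,3) babb: {S}

S ∈ T[0,3] ⇒ YES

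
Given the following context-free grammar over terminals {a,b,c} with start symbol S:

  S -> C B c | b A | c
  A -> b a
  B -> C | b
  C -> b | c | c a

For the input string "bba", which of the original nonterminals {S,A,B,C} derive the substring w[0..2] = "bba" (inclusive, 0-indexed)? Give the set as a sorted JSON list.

CNF form of G:
  S -> C X3 | T0 A | c
  A -> T0 T1
  B -> T2 T1 | b | c
  C -> T2 T1 | b | c
  T0 -> b
  T1 -> a
  T2 -> c
  X3 -> B T2

CYK fill (cells [i..j] with 0 ≤ i ≤ j ≤ 2 only):
  T[0,0] 'b' = {B,C,T0}  orig:{B,C}
  T[1,1] 'b' = {B,C,T0}  orig:{B,C}
  T[2,2] 'a' = {T1}  orig:{}
  T[0,1] 'bb' = ∅
  T[1,2] 'ba' = {A}
  T[0,2] 'bba' = {S}

Original NTs in T[0,2] deriving "bba": ["S"]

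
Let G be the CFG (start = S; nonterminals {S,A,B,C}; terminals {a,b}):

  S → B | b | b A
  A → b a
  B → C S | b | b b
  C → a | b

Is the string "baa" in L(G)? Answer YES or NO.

CNF form of G:
  S -> C S | T0 A | T0 T0 | b
  A -> T0 T1
  B -> C S | T0 T0 | b
  C -> a | b
  T0 -> b
  T1 -> a

CYK fill:
  cell(0,0) b: {B,C,S,T0}  orig:{B,C,S}
  cell(1,1) a: {C,T1}  orig:{C}
  cell(2,2) a: {C,T1}  orig:{C}
  cell(0,1) ba: {A}
  cell(1,2) aa: ∅
  cell(0,2) baa: ∅

S ∉ T[0,2] ⇒ NO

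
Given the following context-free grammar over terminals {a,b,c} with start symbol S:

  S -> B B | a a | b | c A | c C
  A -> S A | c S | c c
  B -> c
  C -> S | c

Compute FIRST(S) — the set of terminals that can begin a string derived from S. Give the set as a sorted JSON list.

FIRST iteration:
[1]
  A via A→c S: +{c}
  B via B→c: +{c}
  C via C→c: +{c}
  S via S→B B: +{c}
  S via S→a a: +{a}
  S via S→b: +{b}
  FIRST[S]={a,b,c}  FIRST[A]={c}  FIRST[B]={c}  FIRST[C]={c}
[2]
  A via A→S A: +{a,b}
  C via C→S: +{a,b}
  FIRST[S]={a,b,c}  FIRST[A]={a,b,c}  FIRST[B]={c}  FIRST[C]={a,b,c}
[3] (no change)
  FIRST[S]={a,b,c}  FIRST[A]={a,b,c}  FIRST[B]={c}  FIRST[C]={a,b,c}

FIRST(S) = ["a", "b", "c"]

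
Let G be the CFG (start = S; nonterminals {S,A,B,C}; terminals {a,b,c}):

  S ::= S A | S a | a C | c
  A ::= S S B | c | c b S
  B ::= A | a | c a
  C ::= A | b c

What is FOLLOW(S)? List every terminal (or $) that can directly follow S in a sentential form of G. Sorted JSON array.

FIRST iteration:
round 1:
  A via A→c: +{c}
  B via B→A: +{c}
  B via B→a: +{a}
  C via C→A: +{c}
  C via C→b c: +{b}
  S via S→a C: +{a}
  S via S→c: +{c}
  FIRST(S)={a,c}  FIRST(A)={c}  FIRST(B)={a,c}  FIRST(C)={b,c}
round 2:
  A via A→S S B: +{a}
  C via C→A: +{a}
  FIRST(S)={a,c}  FIRST(A)={a,c}  FIRST(B)={a,c}  FIRST(C)={a,b,c}
round 3: done
  FIRST(S)={a,c}  FIRST(A)={a,c}  FIRST(B)={a,c}  FIRST(C)={a,b,c}

FOLLOW sets:
FOLLOW(S) := {$}
iter 1:
  A→S S B: FOLLOW(S) ⊇ FIRST(S) = {a,c}; new: +{a,c}
  S→S A: FOLLOW(A) ⊇ FOLLOW(S) ⊇ {$,a,c}; new: +{$,a,c}
  S→a C: FOLLOW(C) ⊇ FOLLOW(S) ⊇ {$,a,c}; new: +{$,a,c}
  S: {$,a,c}  A: {$,a,c}  B: {}  C: {$,a,c}
iter 2:
  A→S S B: FOLLOW(B) ⊇ FOLLOW(A) ⊇ {$,a,c}; new: +{$,a,c}
  S: {$,a,c}  A: {$,a,c}  B: {$,a,c}  C: {$,a,c}
iter 3: (stable)
  S: {$,a,c}  A: {$,a,c}  B: {$,a,c}  C: {$,a,c}

FOLLOW(S) = ["$", "a", "c"]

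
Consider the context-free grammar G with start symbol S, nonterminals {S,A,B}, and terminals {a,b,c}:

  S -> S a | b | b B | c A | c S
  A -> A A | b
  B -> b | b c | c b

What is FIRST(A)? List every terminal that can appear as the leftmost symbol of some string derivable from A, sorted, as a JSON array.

Compute FIRST by fixpoint:
pass 1:
  A via A→b: +{b}
  B via B→b: +{b}
  B via B→c b: +{c}
  S via S→b: +{b}
  S via S→c A: +{c}
  S: {b,c}  A: {b}  B: {b,c}
pass 2: — fixpoint
  S: {b,c}  A: {b}  B: {b,c}

FIRST(A) = ["b"]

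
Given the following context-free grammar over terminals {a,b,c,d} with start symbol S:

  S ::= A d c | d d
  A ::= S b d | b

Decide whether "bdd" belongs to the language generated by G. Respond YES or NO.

Convert to CNF:
  S -> A X4 | T1 T1
  A -> S X3 | b
  T0 -> b
  T1 -> d
  T2 -> c
  X3 -> T0 T1
  X4 -> T1 T2

Fill CYK table bottom-up:
  cell(0,0) b: {A,T0}  orig:{A}
  cell(1,1) d: {T1}  orig:{}
  cell(2,2) d: {T1}  orig:{}
  cell(0,1) bd: {X3}  orig:{}
  cell(1,2) dd: {S}
  cell(0,2) bdd: ∅

S ∉ T[0,2] ⇒ NO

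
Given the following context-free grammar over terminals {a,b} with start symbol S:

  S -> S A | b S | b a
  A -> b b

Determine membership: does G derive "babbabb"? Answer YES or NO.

Convert to CNF:
  S -> S A | T0 S | T0 T1
  A -> T0 T0
  T0 -> b
  T1 -> a

CYK table (by increasing span):
  [0..0]={T0}  "b"  orig:{}
  [1..1]={T1}  "a"  orig:{}
  [2..2]={T0}  "b"  orig:{}
  [3..3]={T0}  "b"  orig:{}
  [4..4]={T1}  "a"  orig:{}
  [5..5]={T0}  "b"  orig:{}
  [6..6]={T0}  "b"  orig:{}
  [0..1]={S}  "ba"
  [1..2]=∅  "ab"
  [2..3]={A}  "bb"
  [3..4]={S}  "ba"
  [4..5]=∅  "ab"
  [5..6]={A}  "bb"
  [0..2]=∅  "bab"
  [1..3]=∅  "abb"
  [2..4]={S}  "bba"
  [3..5]=∅  "bab"
  [4..6]=∅  "abb"
  [0..3]={S}  "babb"
  [1..4]=∅  "abba"
  [2..5]=∅  "bbab"
  [3..6]={S}  "babb"
  [0..4]=∅  "babba"
  [1..5]=∅  "abbab"
  [2..6]={S}  "bbabb"
  [0..5]=∅  "babbab"
  [1..6]=∅  "abbabb"
  [0..6]=∅  "babbabb"

S ∉ T[0,6] ⇒ NO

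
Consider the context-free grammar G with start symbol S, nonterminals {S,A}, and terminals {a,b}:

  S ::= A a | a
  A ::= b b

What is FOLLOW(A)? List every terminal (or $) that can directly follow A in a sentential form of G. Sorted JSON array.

FIRST sets, iterate to fixpoint:
iter 1:
  A via A→b b: +{b}
  S via S→A a: +{b}
  S via S→a: +{a}
  FIRST[S]={a,b}  FIRST[A]={b}
iter 2: — fixpoint
  FIRST[S]={a,b}  FIRST[A]={b}

Compute FOLLOW by fixpoint:
seed FOLLOW(S) with $
round 1:
  S→A a: FOLLOW(A) ⊇ FIRST(a) = {a}; new: +{a}
  FOLLOW[S]={$}  FOLLOW[A]={a}
round 2: — fixpoint
  FOLLOW[S]={$}  FOLLOW[A]={a}

FOLLOW(A) = ["a"]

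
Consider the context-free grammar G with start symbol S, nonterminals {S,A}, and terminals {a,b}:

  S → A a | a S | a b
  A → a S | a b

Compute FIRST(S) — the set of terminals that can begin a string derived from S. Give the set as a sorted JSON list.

FIRST sets, iterate to fixpoint:
round 1:
  A via A→a S: +{a}
  S via S→A a: +{a}
  FIRST(S)={a}  FIRST(A)={a}
round 2: done
  FIRST(S)={a}  FIRST(A)={a}

FIRST(S) = ["a"]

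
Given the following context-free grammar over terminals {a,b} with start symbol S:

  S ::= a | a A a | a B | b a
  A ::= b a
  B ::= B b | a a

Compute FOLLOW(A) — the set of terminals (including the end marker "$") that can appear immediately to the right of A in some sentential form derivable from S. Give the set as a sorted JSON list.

FIRST sets, iterate to fixpoint:
[1]
  A via A→b a: +{b}
  B via B→a a: +{a}
  S via S→a: +{a}
  S via S→b a: +{b}
  FIRST(S)={a,b}  FIRST(A)={b}  FIRST(B)={a}
[2] — fixpoint
  FIRST(S)={a,b}  FIRST(A)={b}  FIRST(B)={a}

Compute FOLLOW by fixpoint:
seed FOLLOW(S) with $
[1]
  B→B b: FOLLOW(B) ⊇ FIRST(b) = {b}; new: +{b}
  S→a A a: FOLLOW(A) ⊇ FIRST(a) = {a}; new: +{a}
  S→a B: FOLLOW(B) ⊇ FOLLOW(S) ⊇ {$}; new: +{$}
  FOLLOW(S)={$}  FOLLOW(A)={a}  FOLLOW(B)={$,b}
[2] — fixpoint
  FOLLOW(S)={$}  FOLLOW(A)={a}  FOLLOW(B)={$,b}

FOLLOW(A) = ["a"]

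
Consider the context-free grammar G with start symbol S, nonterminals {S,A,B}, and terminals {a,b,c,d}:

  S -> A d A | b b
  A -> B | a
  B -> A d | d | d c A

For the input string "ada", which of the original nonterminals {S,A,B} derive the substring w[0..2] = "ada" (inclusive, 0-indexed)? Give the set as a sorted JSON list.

CNF form of G:
  S -> A X5 | T2 T2
  A -> A T0 | T0 X3 | a | d
  B -> A T0 | T0 X4 | d
  T0 -> d
  T1 -> c
  T2 -> b
  X3 -> T1 A
  X4 -> T1 A
  X5 -> T0 A

CYK fill, restricted to cells inside w[0..2]:
  [0..0]={A}  "a"
  [1..1]={A,B,T0}  "d"  orig:{A,B}
  [2..2]={A}  "a"
  [0..1]={A,B}  "ad"
  [1..2]={X5}  "da"  orig:{}
  [0..2]={S}  "ada"

Original NTs in T[0,2] deriving "ada": ["S"]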